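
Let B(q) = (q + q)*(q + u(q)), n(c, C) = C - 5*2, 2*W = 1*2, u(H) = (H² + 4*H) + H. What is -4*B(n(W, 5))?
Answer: -200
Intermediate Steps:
u(H) = H² + 5*H
W = 1 (W = (1*2)/2 = (½)*2 = 1)
n(c, C) = -10 + C (n(c, C) = C - 1*10 = C - 10 = -10 + C)
B(q) = 2*q*(q + q*(5 + q)) (B(q) = (q + q)*(q + q*(5 + q)) = (2*q)*(q + q*(5 + q)) = 2*q*(q + q*(5 + q)))
-4*B(n(W, 5)) = -8*(-10 + 5)²*(6 + (-10 + 5)) = -8*(-5)²*(6 - 5) = -8*25 = -4*50 = -200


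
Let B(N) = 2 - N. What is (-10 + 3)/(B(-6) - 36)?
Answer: ¼ ≈ 0.25000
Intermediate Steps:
(-10 + 3)/(B(-6) - 36) = (-10 + 3)/((2 - 1*(-6)) - 36) = -7/((2 + 6) - 36) = -7/(8 - 36) = -7/(-28) = -7*(-1/28) = ¼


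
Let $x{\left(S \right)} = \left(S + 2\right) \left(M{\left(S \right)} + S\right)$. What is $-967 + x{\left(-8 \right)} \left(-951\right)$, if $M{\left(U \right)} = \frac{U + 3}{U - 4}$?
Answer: $- \frac{88475}{2} \approx -44238.0$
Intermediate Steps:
$M{\left(U \right)} = \frac{3 + U}{-4 + U}$
$x{\left(S \right)} = \left(2 + S\right) \left(S + \frac{3 + S}{-4 + S}\right)$ ($x{\left(S \right)} = \left(S + 2\right) \left(\frac{3 + S}{-4 + S} + S\right) = \left(2 + S\right) \left(S + \frac{3 + S}{-4 + S}\right)$)
$-967 + x{\left(-8 \right)} \left(-951\right) = -967 + \frac{6 + \left(-8\right)^{3} - \left(-8\right)^{2} - -24}{-4 - 8} \left(-951\right) = -967 + \frac{6 - 512 - 64 + 24}{-12} \left(-951\right) = -967 + - \frac{6 - 512 - 64 + 24}{12} \left(-951\right) = -967 + \left(- \frac{1}{12}\right) \left(-546\right) \left(-951\right) = -967 + \frac{91}{2} \left(-951\right) = -967 - \frac{86541}{2} = - \frac{88475}{2}$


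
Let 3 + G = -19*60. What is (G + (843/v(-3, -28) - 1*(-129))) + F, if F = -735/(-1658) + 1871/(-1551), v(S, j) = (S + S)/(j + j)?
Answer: 17623496399/2571558 ≈ 6853.2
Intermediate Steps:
v(S, j) = S/j (v(S, j) = (2*S)/((2*j)) = (2*S)*(1/(2*j)) = S/j)
G = -1143 (G = -3 - 19*60 = -3 - 1140 = -1143)
F = -1962133/2571558 (F = -735*(-1/1658) + 1871*(-1/1551) = 735/1658 - 1871/1551 = -1962133/2571558 ≈ -0.76301)
(G + (843/v(-3, -28) - 1*(-129))) + F = (-1143 + (843/((-3/(-28))) - 1*(-129))) - 1962133/2571558 = (-1143 + (843/((-3*(-1/28))) + 129)) - 1962133/2571558 = (-1143 + (843/(3/28) + 129)) - 1962133/2571558 = (-1143 + (843*(28/3) + 129)) - 1962133/2571558 = (-1143 + (7868 + 129)) - 1962133/2571558 = (-1143 + 7997) - 1962133/2571558 = 6854 - 1962133/2571558 = 17623496399/2571558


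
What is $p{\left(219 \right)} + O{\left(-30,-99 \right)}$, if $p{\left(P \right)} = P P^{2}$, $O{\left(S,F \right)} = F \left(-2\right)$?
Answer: $10503657$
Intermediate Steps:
$O{\left(S,F \right)} = - 2 F$
$p{\left(P \right)} = P^{3}$
$p{\left(219 \right)} + O{\left(-30,-99 \right)} = 219^{3} - -198 = 10503459 + 198 = 10503657$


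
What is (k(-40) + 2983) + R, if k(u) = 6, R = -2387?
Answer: 602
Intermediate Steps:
(k(-40) + 2983) + R = (6 + 2983) - 2387 = 2989 - 2387 = 602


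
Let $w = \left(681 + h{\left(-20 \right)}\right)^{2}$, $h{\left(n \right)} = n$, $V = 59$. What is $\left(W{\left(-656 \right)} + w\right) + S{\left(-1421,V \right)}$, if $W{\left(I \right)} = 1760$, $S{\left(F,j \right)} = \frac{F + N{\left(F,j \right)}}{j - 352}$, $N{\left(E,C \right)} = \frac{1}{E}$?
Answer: $\frac{182648169635}{416353} \approx 4.3869 \cdot 10^{5}$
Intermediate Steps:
$S{\left(F,j \right)} = \frac{F + \frac{1}{F}}{-352 + j}$ ($S{\left(F,j \right)} = \frac{F + \frac{1}{F}}{j - 352} = \frac{F + \frac{1}{F}}{-352 + j}$)
$w = 436921$ ($w = \left(681 - 20\right)^{2} = 661^{2} = 436921$)
$\left(W{\left(-656 \right)} + w\right) + S{\left(-1421,V \right)} = \left(1760 + 436921\right) + \frac{1 + \left(-1421\right)^{2}}{\left(-1421\right) \left(-352 + 59\right)} = 438681 - \frac{1 + 2019241}{1421 \left(-293\right)} = 438681 - \left(- \frac{1}{416353}\right) 2019242 = 438681 + \frac{2019242}{416353} = \frac{182648169635}{416353}$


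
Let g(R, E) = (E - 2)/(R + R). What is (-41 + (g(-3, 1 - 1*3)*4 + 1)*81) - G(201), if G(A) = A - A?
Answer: 256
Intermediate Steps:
G(A) = 0
g(R, E) = (-2 + E)/(2*R) (g(R, E) = (-2 + E)/((2*R)) = (-2 + E)*(1/(2*R)) = (-2 + E)/(2*R))
(-41 + (g(-3, 1 - 1*3)*4 + 1)*81) - G(201) = (-41 + (((1/2)*(-2 + (1 - 1*3))/(-3))*4 + 1)*81) - 1*0 = (-41 + (((1/2)*(-1/3)*(-2 + (1 - 3)))*4 + 1)*81) + 0 = (-41 + (((1/2)*(-1/3)*(-2 - 2))*4 + 1)*81) + 0 = (-41 + (((1/2)*(-1/3)*(-4))*4 + 1)*81) + 0 = (-41 + ((2/3)*4 + 1)*81) + 0 = (-41 + (8/3 + 1)*81) + 0 = (-41 + (11/3)*81) + 0 = (-41 + 297) + 0 = 256 + 0 = 256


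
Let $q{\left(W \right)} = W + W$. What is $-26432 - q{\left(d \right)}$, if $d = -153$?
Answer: $-26126$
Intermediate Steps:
$q{\left(W \right)} = 2 W$
$-26432 - q{\left(d \right)} = -26432 - 2 \left(-153\right) = -26432 - -306 = -26432 + 306 = -26126$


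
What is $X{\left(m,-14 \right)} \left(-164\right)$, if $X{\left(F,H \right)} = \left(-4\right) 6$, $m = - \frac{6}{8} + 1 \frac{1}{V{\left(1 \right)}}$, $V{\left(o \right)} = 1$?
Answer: $3936$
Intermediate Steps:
$m = \frac{1}{4}$ ($m = - \frac{6}{8} + 1 \cdot 1^{-1} = \left(-6\right) \frac{1}{8} + 1 \cdot 1 = - \frac{3}{4} + 1 = \frac{1}{4} \approx 0.25$)
$X{\left(F,H \right)} = -24$
$X{\left(m,-14 \right)} \left(-164\right) = \left(-24\right) \left(-164\right) = 3936$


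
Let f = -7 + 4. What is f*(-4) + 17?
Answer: 29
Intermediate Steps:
f = -3
f*(-4) + 17 = -3*(-4) + 17 = 12 + 17 = 29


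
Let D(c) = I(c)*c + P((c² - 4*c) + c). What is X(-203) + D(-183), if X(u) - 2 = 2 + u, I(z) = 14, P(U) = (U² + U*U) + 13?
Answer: 2317168140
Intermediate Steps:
P(U) = 13 + 2*U² (P(U) = (U² + U²) + 13 = 2*U² + 13 = 13 + 2*U²)
D(c) = 13 + 2*(c² - 3*c)² + 14*c (D(c) = 14*c + (13 + 2*((c² - 4*c) + c)²) = 14*c + (13 + 2*(c² - 3*c)²) = 13 + 2*(c² - 3*c)² + 14*c)
X(u) = 4 + u (X(u) = 2 + (2 + u) = 4 + u)
X(-203) + D(-183) = (4 - 203) + (13 + 14*(-183) + 2*(-183)²*(-3 - 183)²) = -199 + (13 - 2562 + 2*33489*(-186)²) = -199 + (13 - 2562 + 2*33489*34596) = -199 + (13 - 2562 + 2317170888) = -199 + 2317168339 = 2317168140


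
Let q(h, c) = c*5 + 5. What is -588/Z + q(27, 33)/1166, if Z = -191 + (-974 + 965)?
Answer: 89951/29150 ≈ 3.0858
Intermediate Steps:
q(h, c) = 5 + 5*c (q(h, c) = 5*c + 5 = 5 + 5*c)
Z = -200 (Z = -191 - 9 = -200)
-588/Z + q(27, 33)/1166 = -588/(-200) + (5 + 5*33)/1166 = -588*(-1/200) + (5 + 165)*(1/1166) = 147/50 + 170*(1/1166) = 147/50 + 85/583 = 89951/29150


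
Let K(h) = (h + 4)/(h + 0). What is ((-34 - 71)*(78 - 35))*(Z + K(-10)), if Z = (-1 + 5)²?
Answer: -74949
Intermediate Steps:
Z = 16 (Z = 4² = 16)
K(h) = (4 + h)/h
((-34 - 71)*(78 - 35))*(Z + K(-10)) = ((-34 - 71)*(78 - 35))*(16 + (4 - 10)/(-10)) = (-105*43)*(16 - ⅒*(-6)) = -4515*(16 + ⅗) = -4515*83/5 = -74949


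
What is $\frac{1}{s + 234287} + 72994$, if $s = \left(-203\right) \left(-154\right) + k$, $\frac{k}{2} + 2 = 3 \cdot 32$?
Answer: $\frac{19397206579}{265737} \approx 72994.0$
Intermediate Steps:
$k = 188$ ($k = -4 + 2 \cdot 3 \cdot 32 = -4 + 2 \cdot 96 = -4 + 192 = 188$)
$s = 31450$ ($s = \left(-203\right) \left(-154\right) + 188 = 31262 + 188 = 31450$)
$\frac{1}{s + 234287} + 72994 = \frac{1}{31450 + 234287} + 72994 = \frac{1}{265737} + 72994 = \frac{19397206579}{265737}$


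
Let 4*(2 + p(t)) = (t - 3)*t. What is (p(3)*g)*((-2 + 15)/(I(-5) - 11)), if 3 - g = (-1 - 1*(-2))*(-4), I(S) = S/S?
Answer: 91/5 ≈ 18.200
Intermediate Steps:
p(t) = -2 + t*(-3 + t)/4 (p(t) = -2 + ((t - 3)*t)/4 = -2 + ((-3 + t)*t)/4 = -2 + (t*(-3 + t))/4 = -2 + t*(-3 + t)/4)
I(S) = 1
g = 7 (g = 3 - (-1 - 1*(-2))*(-4) = 3 - (-1 + 2)*(-4) = 3 - (-4) = 3 - 1*(-4) = 3 + 4 = 7)
(p(3)*g)*((-2 + 15)/(I(-5) - 11)) = ((-2 - 3/4*3 + (1/4)*3**2)*7)*((-2 + 15)/(1 - 11)) = ((-2 - 9/4 + (1/4)*9)*7)*(13/(-10)) = ((-2 - 9/4 + 9/4)*7)*(13*(-1/10)) = -2*7*(-13/10) = -14*(-13/10) = 91/5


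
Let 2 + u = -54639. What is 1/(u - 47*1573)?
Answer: -1/128572 ≈ -7.7777e-6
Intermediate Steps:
u = -54641 (u = -2 - 54639 = -54641)
1/(u - 47*1573) = 1/(-54641 - 47*1573) = 1/(-54641 - 73931) = 1/(-128572) = -1/128572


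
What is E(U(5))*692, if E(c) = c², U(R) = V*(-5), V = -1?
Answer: 17300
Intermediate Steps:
U(R) = 5 (U(R) = -1*(-5) = 5)
E(U(5))*692 = 5²*692 = 25*692 = 17300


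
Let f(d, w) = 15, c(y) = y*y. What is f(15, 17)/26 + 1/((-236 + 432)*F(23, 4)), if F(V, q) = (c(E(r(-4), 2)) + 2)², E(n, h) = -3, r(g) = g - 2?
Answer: 177883/308308 ≈ 0.57697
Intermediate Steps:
r(g) = -2 + g
c(y) = y²
F(V, q) = 121 (F(V, q) = ((-3)² + 2)² = (9 + 2)² = 11² = 121)
f(15, 17)/26 + 1/((-236 + 432)*F(23, 4)) = 15/26 + 1/((-236 + 432)*121) = 15*(1/26) + (1/121)/196 = 15/26 + (1/196)*(1/121) = 15/26 + 1/23716 = 177883/308308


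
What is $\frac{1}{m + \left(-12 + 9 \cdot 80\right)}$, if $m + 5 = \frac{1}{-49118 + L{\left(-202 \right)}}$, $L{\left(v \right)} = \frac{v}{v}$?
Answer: $\frac{49117}{34529250} \approx 0.0014225$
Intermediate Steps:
$L{\left(v \right)} = 1$
$m = - \frac{245586}{49117}$ ($m = -5 + \frac{1}{-49118 + 1} = -5 + \frac{1}{-49117} = -5 - \frac{1}{49117} = - \frac{245586}{49117} \approx -5.0$)
$\frac{1}{m + \left(-12 + 9 \cdot 80\right)} = \frac{1}{- \frac{245586}{49117} + \left(-12 + 9 \cdot 80\right)} = \frac{1}{- \frac{245586}{49117} + \left(-12 + 720\right)} = \frac{1}{- \frac{245586}{49117} + 708} = \frac{1}{\frac{34529250}{49117}} = \frac{49117}{34529250}$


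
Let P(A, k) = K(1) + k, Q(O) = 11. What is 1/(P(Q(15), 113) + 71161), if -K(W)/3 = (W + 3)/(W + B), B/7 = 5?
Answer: 3/213821 ≈ 1.4030e-5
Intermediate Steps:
B = 35 (B = 7*5 = 35)
K(W) = -3*(3 + W)/(35 + W) (K(W) = -3*(W + 3)/(W + 35) = -3*(3 + W)/(35 + W))
P(A, k) = -⅓ + k (P(A, k) = 3*(-3 - 1*1)/(35 + 1) + k = 3*(-3 - 1)/36 + k = 3*(1/36)*(-4) + k = -⅓ + k)
1/(P(Q(15), 113) + 71161) = 1/((-⅓ + 113) + 71161) = 1/(338/3 + 71161) = 1/(213821/3) = 3/213821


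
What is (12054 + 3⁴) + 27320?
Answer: 39455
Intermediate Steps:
(12054 + 3⁴) + 27320 = (12054 + 81) + 27320 = 12135 + 27320 = 39455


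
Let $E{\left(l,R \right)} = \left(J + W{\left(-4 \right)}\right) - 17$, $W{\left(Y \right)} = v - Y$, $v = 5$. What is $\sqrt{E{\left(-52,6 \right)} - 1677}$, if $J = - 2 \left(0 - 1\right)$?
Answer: $3 i \sqrt{187} \approx 41.024 i$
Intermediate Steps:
$J = 2$ ($J = \left(-2\right) \left(-1\right) = 2$)
$W{\left(Y \right)} = 5 - Y$
$E{\left(l,R \right)} = -6$ ($E{\left(l,R \right)} = \left(2 + \left(5 - -4\right)\right) - 17 = \left(2 + \left(5 + 4\right)\right) - 17 = \left(2 + 9\right) - 17 = 11 - 17 = -6$)
$\sqrt{E{\left(-52,6 \right)} - 1677} = \sqrt{-6 - 1677} = \sqrt{-1683} = 3 i \sqrt{187}$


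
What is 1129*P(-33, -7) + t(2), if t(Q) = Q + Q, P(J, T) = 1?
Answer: 1133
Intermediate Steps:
t(Q) = 2*Q
1129*P(-33, -7) + t(2) = 1129*1 + 2*2 = 1129 + 4 = 1133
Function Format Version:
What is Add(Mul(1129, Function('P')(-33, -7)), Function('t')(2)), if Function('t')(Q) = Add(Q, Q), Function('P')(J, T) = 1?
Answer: 1133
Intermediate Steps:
Function('t')(Q) = Mul(2, Q)
Add(Mul(1129, Function('P')(-33, -7)), Function('t')(2)) = Add(Mul(1129, 1), Mul(2, 2)) = Add(1129, 4) = 1133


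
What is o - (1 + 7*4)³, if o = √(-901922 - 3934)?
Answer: -24389 + 8*I*√14154 ≈ -24389.0 + 951.76*I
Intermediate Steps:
o = 8*I*√14154 (o = √(-905856) = 8*I*√14154 ≈ 951.76*I)
o - (1 + 7*4)³ = 8*I*√14154 - (1 + 7*4)³ = 8*I*√14154 - (1 + 28)³ = 8*I*√14154 - 1*29³ = 8*I*√14154 - 1*24389 = 8*I*√14154 - 24389 = -24389 + 8*I*√14154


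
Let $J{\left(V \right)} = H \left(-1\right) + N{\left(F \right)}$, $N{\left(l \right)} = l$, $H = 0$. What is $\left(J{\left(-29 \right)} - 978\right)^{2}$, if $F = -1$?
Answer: $958441$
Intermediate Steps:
$J{\left(V \right)} = -1$ ($J{\left(V \right)} = 0 \left(-1\right) - 1 = 0 - 1 = -1$)
$\left(J{\left(-29 \right)} - 978\right)^{2} = \left(-1 - 978\right)^{2} = \left(-979\right)^{2} = 958441$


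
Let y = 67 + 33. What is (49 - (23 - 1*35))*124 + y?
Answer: 7664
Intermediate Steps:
y = 100
(49 - (23 - 1*35))*124 + y = (49 - (23 - 1*35))*124 + 100 = (49 - (23 - 35))*124 + 100 = (49 - 1*(-12))*124 + 100 = (49 + 12)*124 + 100 = 61*124 + 100 = 7564 + 100 = 7664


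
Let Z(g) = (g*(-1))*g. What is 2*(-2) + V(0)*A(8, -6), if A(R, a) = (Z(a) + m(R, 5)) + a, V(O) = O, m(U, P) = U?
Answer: -4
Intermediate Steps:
Z(g) = -g² (Z(g) = (-g)*g = -g²)
A(R, a) = R + a - a² (A(R, a) = (-a² + R) + a = (R - a²) + a = R + a - a²)
2*(-2) + V(0)*A(8, -6) = 2*(-2) + 0*(8 - 6 - 1*(-6)²) = -4 + 0*(8 - 6 - 1*36) = -4 + 0*(8 - 6 - 36) = -4 + 0*(-34) = -4 + 0 = -4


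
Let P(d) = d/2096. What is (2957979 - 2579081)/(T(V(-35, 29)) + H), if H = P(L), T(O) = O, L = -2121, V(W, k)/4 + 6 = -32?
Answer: -794170208/320713 ≈ -2476.3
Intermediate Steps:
V(W, k) = -152 (V(W, k) = -24 + 4*(-32) = -24 - 128 = -152)
P(d) = d/2096 (P(d) = d*(1/2096) = d/2096)
H = -2121/2096 (H = (1/2096)*(-2121) = -2121/2096 ≈ -1.0119)
(2957979 - 2579081)/(T(V(-35, 29)) + H) = (2957979 - 2579081)/(-152 - 2121/2096) = 378898/(-320713/2096) = 378898*(-2096/320713) = -794170208/320713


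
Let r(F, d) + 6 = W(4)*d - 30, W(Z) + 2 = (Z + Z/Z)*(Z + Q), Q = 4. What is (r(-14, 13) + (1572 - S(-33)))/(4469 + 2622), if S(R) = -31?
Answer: 2061/7091 ≈ 0.29065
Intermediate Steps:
W(Z) = -2 + (1 + Z)*(4 + Z) (W(Z) = -2 + (Z + Z/Z)*(Z + 4) = -2 + (Z + 1)*(4 + Z) = -2 + (1 + Z)*(4 + Z))
r(F, d) = -36 + 38*d (r(F, d) = -6 + ((2 + 4² + 5*4)*d - 30) = -6 + ((2 + 16 + 20)*d - 30) = -6 + (38*d - 30) = -6 + (-30 + 38*d) = -36 + 38*d)
(r(-14, 13) + (1572 - S(-33)))/(4469 + 2622) = ((-36 + 38*13) + (1572 - 1*(-31)))/(4469 + 2622) = ((-36 + 494) + (1572 + 31))/7091 = (458 + 1603)*(1/7091) = 2061*(1/7091) = 2061/7091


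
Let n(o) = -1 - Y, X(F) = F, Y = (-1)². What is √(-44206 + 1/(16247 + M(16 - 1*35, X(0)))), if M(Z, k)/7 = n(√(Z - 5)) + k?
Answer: I*√11648735819301/16233 ≈ 210.25*I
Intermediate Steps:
Y = 1
n(o) = -2 (n(o) = -1 - 1*1 = -1 - 1 = -2)
M(Z, k) = -14 + 7*k (M(Z, k) = 7*(-2 + k) = -14 + 7*k)
√(-44206 + 1/(16247 + M(16 - 1*35, X(0)))) = √(-44206 + 1/(16247 + (-14 + 7*0))) = √(-44206 + 1/(16247 + (-14 + 0))) = √(-44206 + 1/(16247 - 14)) = √(-44206 + 1/16233) = √(-717595997/16233) = I*√11648735819301/16233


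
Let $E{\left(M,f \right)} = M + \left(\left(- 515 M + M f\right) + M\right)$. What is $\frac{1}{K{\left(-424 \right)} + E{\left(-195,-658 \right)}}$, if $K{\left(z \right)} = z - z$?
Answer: $\frac{1}{228345} \approx 4.3793 \cdot 10^{-6}$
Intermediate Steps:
$K{\left(z \right)} = 0$
$E{\left(M,f \right)} = - 513 M + M f$ ($E{\left(M,f \right)} = M + \left(- 514 M + M f\right) = - 513 M + M f$)
$\frac{1}{K{\left(-424 \right)} + E{\left(-195,-658 \right)}} = \frac{1}{0 - 195 \left(-513 - 658\right)} = \frac{1}{0 - -228345} = \frac{1}{0 + 228345} = \frac{1}{228345}$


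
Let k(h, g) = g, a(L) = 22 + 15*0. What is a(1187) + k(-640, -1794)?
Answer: -1772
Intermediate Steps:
a(L) = 22 (a(L) = 22 + 0 = 22)
a(1187) + k(-640, -1794) = 22 - 1794 = -1772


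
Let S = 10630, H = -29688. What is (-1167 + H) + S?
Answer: -20225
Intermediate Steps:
(-1167 + H) + S = (-1167 - 29688) + 10630 = -30855 + 10630 = -20225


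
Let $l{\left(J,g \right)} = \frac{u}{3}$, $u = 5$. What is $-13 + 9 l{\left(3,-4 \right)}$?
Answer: $2$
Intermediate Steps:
$l{\left(J,g \right)} = \frac{5}{3}$
$-13 + 9 l{\left(3,-4 \right)} = -13 + 9 \cdot \frac{5}{3} = -13 + 15 = 2$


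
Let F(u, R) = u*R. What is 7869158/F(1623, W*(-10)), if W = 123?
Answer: -3934579/998145 ≈ -3.9419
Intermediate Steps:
F(u, R) = R*u
7869158/F(1623, W*(-10)) = 7869158/(((123*(-10))*1623)) = 7869158/((-1230*1623)) = 7869158/(-1996290) = 7869158*(-1/1996290) = -3934579/998145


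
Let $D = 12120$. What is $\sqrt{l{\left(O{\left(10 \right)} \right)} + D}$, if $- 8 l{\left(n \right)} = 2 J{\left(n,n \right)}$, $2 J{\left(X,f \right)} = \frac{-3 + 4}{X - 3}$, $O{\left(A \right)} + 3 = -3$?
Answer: $\frac{7 \sqrt{35618}}{12} \approx 110.09$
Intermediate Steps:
$O{\left(A \right)} = -6$ ($O{\left(A \right)} = -3 - 3 = -6$)
$J{\left(X,f \right)} = \frac{1}{2 \left(-3 + X\right)}$ ($J{\left(X,f \right)} = \frac{\left(-3 + 4\right) \frac{1}{X - 3}}{2} = \frac{1 \frac{1}{-3 + X}}{2} = \frac{1}{2 \left(-3 + X\right)}$)
$l{\left(n \right)} = - \frac{1}{8 \left(-3 + n\right)}$ ($l{\left(n \right)} = - \frac{2 \frac{1}{2 \left(-3 + n\right)}}{8} = - \frac{1}{8 \left(-3 + n\right)}$)
$\sqrt{l{\left(O{\left(10 \right)} \right)} + D} = \sqrt{- \frac{1}{-24 + 8 \left(-6\right)} + 12120} = \sqrt{- \frac{1}{-24 - 48} + 12120} = \sqrt{- \frac{1}{-72} + 12120} = \sqrt{\left(-1\right) \left(- \frac{1}{72}\right) + 12120} = \sqrt{\frac{1}{72} + 12120} = \sqrt{\frac{872641}{72}} = \frac{7 \sqrt{35618}}{12}$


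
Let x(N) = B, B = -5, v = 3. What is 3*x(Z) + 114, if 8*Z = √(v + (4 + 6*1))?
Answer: 99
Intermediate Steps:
Z = √13/8 (Z = √(3 + (4 + 6*1))/8 = √(3 + (4 + 6))/8 = √(3 + 10)/8 = √13/8 ≈ 0.45069)
x(N) = -5
3*x(Z) + 114 = 3*(-5) + 114 = -15 + 114 = 99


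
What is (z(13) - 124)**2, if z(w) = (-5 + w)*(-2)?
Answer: 19600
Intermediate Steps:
z(w) = 10 - 2*w
(z(13) - 124)**2 = ((10 - 2*13) - 124)**2 = ((10 - 26) - 124)**2 = (-16 - 124)**2 = (-140)**2 = 19600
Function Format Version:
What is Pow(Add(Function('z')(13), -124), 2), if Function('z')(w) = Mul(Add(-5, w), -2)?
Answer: 19600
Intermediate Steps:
Function('z')(w) = Add(10, Mul(-2, w))
Pow(Add(Function('z')(13), -124), 2) = Pow(Add(Add(10, Mul(-2, 13)), -124), 2) = Pow(Add(Add(10, -26), -124), 2) = Pow(Add(-16, -124), 2) = Pow(-140, 2) = 19600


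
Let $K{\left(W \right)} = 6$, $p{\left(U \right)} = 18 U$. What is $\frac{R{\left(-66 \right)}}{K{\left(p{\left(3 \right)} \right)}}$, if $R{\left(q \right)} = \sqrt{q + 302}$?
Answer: $\frac{\sqrt{59}}{3} \approx 2.5604$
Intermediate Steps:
$R{\left(q \right)} = \sqrt{302 + q}$
$\frac{R{\left(-66 \right)}}{K{\left(p{\left(3 \right)} \right)}} = \frac{\sqrt{302 - 66}}{6} = \sqrt{236} \cdot \frac{1}{6} = 2 \sqrt{59} \cdot \frac{1}{6} = \frac{\sqrt{59}}{3}$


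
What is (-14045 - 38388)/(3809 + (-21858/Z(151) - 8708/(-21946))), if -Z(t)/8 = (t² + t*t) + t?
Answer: -35098487238236/2550038347683 ≈ -13.764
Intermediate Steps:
Z(t) = -16*t² - 8*t (Z(t) = -8*((t² + t*t) + t) = -8*((t² + t²) + t) = -8*(2*t² + t) = -8*(t + 2*t²) = -16*t² - 8*t)
(-14045 - 38388)/(3809 + (-21858/Z(151) - 8708/(-21946))) = (-14045 - 38388)/(3809 + (-21858*(-1/(1208*(1 + 2*151))) - 8708/(-21946))) = -52433/(3809 + (-21858*(-1/(1208*(1 + 302))) - 8708*(-1/21946))) = -52433/(3809 + (-21858/((-8*151*303)) + 4354/10973)) = -52433/(3809 + (-21858/(-366024) + 4354/10973)) = -52433/(3809 + (-21858*(-1/366024) + 4354/10973)) = -52433/(3809 + (3643/61004 + 4354/10973)) = -52433/(3809 + 305586055/669396892) = -52433/2550038347683/669396892 = -52433*669396892/2550038347683 = -35098487238236/2550038347683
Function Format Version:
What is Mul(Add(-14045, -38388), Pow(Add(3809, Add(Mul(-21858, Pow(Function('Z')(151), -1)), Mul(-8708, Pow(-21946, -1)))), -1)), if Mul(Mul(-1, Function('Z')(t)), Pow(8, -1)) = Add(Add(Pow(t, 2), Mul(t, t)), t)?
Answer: Rational(-35098487238236, 2550038347683) ≈ -13.764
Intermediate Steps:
Function('Z')(t) = Add(Mul(-16, Pow(t, 2)), Mul(-8, t)) (Function('Z')(t) = Mul(-8, Add(Add(Pow(t, 2), Mul(t, t)), t)) = Mul(-8, Add(Add(Pow(t, 2), Pow(t, 2)), t)) = Mul(-8, Add(Mul(2, Pow(t, 2)), t)) = Mul(-8, Add(t, Mul(2, Pow(t, 2)))) = Add(Mul(-16, Pow(t, 2)), Mul(-8, t)))
Mul(Add(-14045, -38388), Pow(Add(3809, Add(Mul(-21858, Pow(Function('Z')(151), -1)), Mul(-8708, Pow(-21946, -1)))), -1)) = Mul(Add(-14045, -38388), Pow(Add(3809, Add(Mul(-21858, Pow(Mul(-8, 151, Add(1, Mul(2, 151))), -1)), Mul(-8708, Pow(-21946, -1)))), -1)) = Mul(-52433, Pow(Add(3809, Add(Mul(-21858, Pow(Mul(-8, 151, Add(1, 302)), -1)), Mul(-8708, Rational(-1, 21946)))), -1)) = Mul(-52433, Pow(Add(3809, Add(Mul(-21858, Pow(Mul(-8, 151, 303), -1)), Rational(4354, 10973))), -1)) = Mul(-52433, Pow(Add(3809, Add(Mul(-21858, Pow(-366024, -1)), Rational(4354, 10973))), -1)) = Mul(-52433, Pow(Add(3809, Add(Mul(-21858, Rational(-1, 366024)), Rational(4354, 10973))), -1)) = Mul(-52433, Pow(Add(3809, Add(Rational(3643, 61004), Rational(4354, 10973))), -1)) = Mul(-52433, Pow(Add(3809, Rational(305586055, 669396892)), -1)) = Mul(-52433, Pow(Rational(2550038347683, 669396892), -1)) = Mul(-52433, Rational(669396892, 2550038347683)) = Rational(-35098487238236, 2550038347683)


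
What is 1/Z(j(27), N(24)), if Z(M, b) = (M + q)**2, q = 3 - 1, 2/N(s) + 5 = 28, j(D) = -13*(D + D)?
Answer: 1/490000 ≈ 2.0408e-6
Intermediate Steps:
j(D) = -26*D
N(s) = 2/23 (N(s) = 2/(-5 + 28) = 2/23)
q = 2
Z(M, b) = (2 + M)**2 (Z(M, b) = (M + 2)**2 = (2 + M)**2)
1/Z(j(27), N(24)) = 1/((2 - 26*27)**2) = 1/((2 - 702)**2) = 1/((-700)**2) = 1/490000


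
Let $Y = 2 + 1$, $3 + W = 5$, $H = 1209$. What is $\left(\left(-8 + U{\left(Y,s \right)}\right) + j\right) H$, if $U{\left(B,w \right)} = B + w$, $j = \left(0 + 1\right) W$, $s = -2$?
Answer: $-6045$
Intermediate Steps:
$W = 2$ ($W = -3 + 5 = 2$)
$Y = 3$
$j = 2$ ($j = \left(0 + 1\right) 2 = 1 \cdot 2 = 2$)
$\left(\left(-8 + U{\left(Y,s \right)}\right) + j\right) H = \left(\left(-8 + \left(3 - 2\right)\right) + 2\right) 1209 = \left(\left(-8 + 1\right) + 2\right) 1209 = \left(-7 + 2\right) 1209 = \left(-5\right) 1209 = -6045$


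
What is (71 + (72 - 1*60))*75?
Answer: 6225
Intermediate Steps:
(71 + (72 - 1*60))*75 = (71 + (72 - 60))*75 = (71 + 12)*75 = 83*75 = 6225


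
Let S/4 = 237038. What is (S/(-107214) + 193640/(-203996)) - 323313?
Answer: -883933280217803/2733903393 ≈ -3.2332e+5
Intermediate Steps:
S = 948152 (S = 4*237038 = 948152)
(S/(-107214) + 193640/(-203996)) - 323313 = (948152/(-107214) + 193640/(-203996)) - 323313 = (948152*(-1/107214) + 193640*(-1/203996)) - 323313 = (-474076/53607 - 48410/50999) - 323313 = -26772516794/2733903393 - 323313 = -883933280217803/2733903393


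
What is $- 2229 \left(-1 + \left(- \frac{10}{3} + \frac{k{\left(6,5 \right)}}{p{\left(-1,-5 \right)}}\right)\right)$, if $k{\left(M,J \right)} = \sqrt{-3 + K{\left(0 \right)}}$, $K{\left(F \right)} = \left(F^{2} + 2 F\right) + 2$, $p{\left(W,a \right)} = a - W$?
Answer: $9659 + \frac{2229 i}{4} \approx 9659.0 + 557.25 i$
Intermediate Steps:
$K{\left(F \right)} = 2 + F^{2} + 2 F$
$k{\left(M,J \right)} = i$ ($k{\left(M,J \right)} = \sqrt{-3 + \left(2 + 0^{2} + 2 \cdot 0\right)} = \sqrt{-3 + \left(2 + 0 + 0\right)} = \sqrt{-3 + 2} = \sqrt{-1} = i$)
$- 2229 \left(-1 + \left(- \frac{10}{3} + \frac{k{\left(6,5 \right)}}{p{\left(-1,-5 \right)}}\right)\right) = - 2229 \left(-1 + \left(- \frac{10}{3} + \frac{i}{-5 - -1}\right)\right) = - 2229 \left(-1 + \left(\left(-10\right) \frac{1}{3} + \frac{i}{-5 + 1}\right)\right) = - 2229 \left(-1 - \left(\frac{10}{3} - \frac{i}{-4}\right)\right) = - 2229 \left(-1 - \left(\frac{10}{3} - i \left(- \frac{1}{4}\right)\right)\right) = - 2229 \left(-1 - \left(\frac{10}{3} + \frac{i}{4}\right)\right) = - 2229 \left(- \frac{13}{3} - \frac{i}{4}\right) = 9659 + \frac{2229 i}{4}$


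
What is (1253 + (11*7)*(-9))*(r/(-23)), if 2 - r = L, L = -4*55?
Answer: -124320/23 ≈ -5405.2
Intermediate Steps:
L = -220
r = 222 (r = 2 - 1*(-220) = 2 + 220 = 222)
(1253 + (11*7)*(-9))*(r/(-23)) = (1253 + (11*7)*(-9))*(222/(-23)) = (1253 + 77*(-9))*(222*(-1/23)) = (1253 - 693)*(-222/23) = 560*(-222/23) = -124320/23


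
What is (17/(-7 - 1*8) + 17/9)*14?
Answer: 476/45 ≈ 10.578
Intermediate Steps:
(17/(-7 - 1*8) + 17/9)*14 = (17/(-7 - 8) + 17*(1/9))*14 = (17/(-15) + 17/9)*14 = (17*(-1/15) + 17/9)*14 = (-17/15 + 17/9)*14 = (34/45)*14 = 476/45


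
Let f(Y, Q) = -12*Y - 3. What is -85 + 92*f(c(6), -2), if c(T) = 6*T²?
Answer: -238825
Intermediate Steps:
f(Y, Q) = -3 - 12*Y
-85 + 92*f(c(6), -2) = -85 + 92*(-3 - 72*6²) = -85 + 92*(-3 - 72*36) = -85 + 92*(-3 - 12*216) = -85 + 92*(-3 - 2592) = -85 + 92*(-2595) = -85 - 238740 = -238825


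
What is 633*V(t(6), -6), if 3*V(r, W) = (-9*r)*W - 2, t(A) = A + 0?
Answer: 67942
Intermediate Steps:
t(A) = A
V(r, W) = -⅔ - 3*W*r (V(r, W) = ((-9*r)*W - 2)/3 = (-9*W*r - 2)/3 = (-2 - 9*W*r)/3 = -⅔ - 3*W*r)
633*V(t(6), -6) = 633*(-⅔ - 3*(-6)*6) = 633*(-⅔ + 108) = 633*(322/3) = 67942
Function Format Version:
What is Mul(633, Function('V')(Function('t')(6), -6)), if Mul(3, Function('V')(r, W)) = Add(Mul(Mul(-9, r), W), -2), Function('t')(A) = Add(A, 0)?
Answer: 67942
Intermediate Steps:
Function('t')(A) = A
Function('V')(r, W) = Add(Rational(-2, 3), Mul(-3, W, r)) (Function('V')(r, W) = Mul(Rational(1, 3), Add(Mul(Mul(-9, r), W), -2)) = Mul(Rational(1, 3), Add(Mul(-9, W, r), -2)) = Mul(Rational(1, 3), Add(-2, Mul(-9, W, r))) = Add(Rational(-2, 3), Mul(-3, W, r)))
Mul(633, Function('V')(Function('t')(6), -6)) = Mul(633, Add(Rational(-2, 3), Mul(-3, -6, 6))) = Mul(633, Add(Rational(-2, 3), 108)) = Mul(633, Rational(322, 3)) = 67942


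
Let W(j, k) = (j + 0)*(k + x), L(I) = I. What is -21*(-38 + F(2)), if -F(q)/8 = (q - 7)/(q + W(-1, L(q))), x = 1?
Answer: 1638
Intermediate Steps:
W(j, k) = j*(1 + k) (W(j, k) = (j + 0)*(k + 1) = j*(1 + k))
F(q) = -56 + 8*q (F(q) = -8*(q - 7)/(q - (1 + q)) = -8*(-7 + q)/(q + (-1 - q)) = -8*(-7 + q)/(-1) = -8*(-7 + q)*(-1) = -8*(7 - q) = -56 + 8*q)
-21*(-38 + F(2)) = -21*(-38 + (-56 + 8*2)) = -21*(-38 + (-56 + 16)) = -21*(-38 - 40) = -21*(-78) = 1638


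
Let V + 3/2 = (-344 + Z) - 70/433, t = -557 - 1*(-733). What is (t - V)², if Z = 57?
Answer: 161923345609/749956 ≈ 2.1591e+5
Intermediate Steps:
t = 176 (t = -557 + 733 = 176)
V = -249981/866 (V = -3/2 + ((-344 + 57) - 70/433) = -3/2 + (-287 - 70*1/433) = -3/2 + (-287 - 70/433) = -3/2 - 124341/433 = -249981/866 ≈ -288.66)
(t - V)² = (176 - 1*(-249981/866))² = (176 + 249981/866)² = (402397/866)² = 161923345609/749956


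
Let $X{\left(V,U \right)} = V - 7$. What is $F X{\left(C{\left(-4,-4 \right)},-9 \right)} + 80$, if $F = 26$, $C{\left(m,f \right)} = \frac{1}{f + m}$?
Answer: $- \frac{421}{4} \approx -105.25$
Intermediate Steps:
$X{\left(V,U \right)} = -7 + V$
$F X{\left(C{\left(-4,-4 \right)},-9 \right)} + 80 = 26 \left(-7 + \frac{1}{-4 - 4}\right) + 80 = 26 \left(-7 + \frac{1}{-8}\right) + 80 = 26 \left(-7 - \frac{1}{8}\right) + 80 = 26 \left(- \frac{57}{8}\right) + 80 = - \frac{741}{4} + 80 = - \frac{421}{4}$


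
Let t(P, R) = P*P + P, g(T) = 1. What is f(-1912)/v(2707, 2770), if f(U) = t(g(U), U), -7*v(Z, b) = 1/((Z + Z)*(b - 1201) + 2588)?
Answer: -118960156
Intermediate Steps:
v(Z, b) = -1/(7*(2588 + 2*Z*(-1201 + b))) (v(Z, b) = -1/(7*((Z + Z)*(b - 1201) + 2588)) = -1/(7*((2*Z)*(-1201 + b) + 2588)) = -1/(7*(2*Z*(-1201 + b) + 2588)) = -1/(7*(2588 + 2*Z*(-1201 + b))))
t(P, R) = P + P² (t(P, R) = P² + P = P + P²)
f(U) = 2 (f(U) = 1*(1 + 1) = 1*2 = 2)
f(-1912)/v(2707, 2770) = 2/((-1/(18116 - 16814*2707 + 14*2707*2770))) = 2/((-1/(18116 - 45515498 + 104977460))) = 2/((-1/59480078)) = 2/((-1*1/59480078)) = 2/(-1/59480078) = 2*(-59480078) = -118960156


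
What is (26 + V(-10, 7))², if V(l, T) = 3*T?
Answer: 2209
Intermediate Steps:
(26 + V(-10, 7))² = (26 + 3*7)² = (26 + 21)² = 47² = 2209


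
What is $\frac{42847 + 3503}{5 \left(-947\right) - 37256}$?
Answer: $- \frac{15450}{13997} \approx -1.1038$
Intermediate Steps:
$\frac{42847 + 3503}{5 \left(-947\right) - 37256} = \frac{46350}{-4735 - 37256} = \frac{46350}{-41991} = 46350 \left(- \frac{1}{41991}\right) = - \frac{15450}{13997}$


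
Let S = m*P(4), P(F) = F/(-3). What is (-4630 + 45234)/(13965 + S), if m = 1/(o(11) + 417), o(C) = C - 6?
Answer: 25702332/8839843 ≈ 2.9076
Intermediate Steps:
P(F) = -F/3 (P(F) = F*(-⅓) = -F/3)
o(C) = -6 + C
m = 1/422 (m = 1/((-6 + 11) + 417) = 1/(5 + 417) = 1/422 ≈ 0.0023697)
S = -2/633 (S = (-⅓*4)/422 = (1/422)*(-4/3) = -2/633 ≈ -0.0031596)
(-4630 + 45234)/(13965 + S) = (-4630 + 45234)/(13965 - 2/633) = 40604/(8839843/633) = 40604*(633/8839843) = 25702332/8839843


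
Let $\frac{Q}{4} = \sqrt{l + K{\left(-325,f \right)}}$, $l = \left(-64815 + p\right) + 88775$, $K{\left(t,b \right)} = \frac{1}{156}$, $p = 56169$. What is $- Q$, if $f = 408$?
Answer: $- \frac{10 \sqrt{19500195}}{39} \approx -1132.3$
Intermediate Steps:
$K{\left(t,b \right)} = \frac{1}{156}$
$l = 80129$ ($l = \left(-64815 + 56169\right) + 88775 = -8646 + 88775 = 80129$)
$Q = \frac{10 \sqrt{19500195}}{39}$ ($Q = 4 \sqrt{80129 + \frac{1}{156}} = 4 \sqrt{\frac{12500125}{156}} = 4 \frac{5 \sqrt{19500195}}{78} = \frac{10 \sqrt{19500195}}{39} \approx 1132.3$)
$- Q = - \frac{10 \sqrt{19500195}}{39}$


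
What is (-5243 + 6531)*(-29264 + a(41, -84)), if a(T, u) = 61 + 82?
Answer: -37507848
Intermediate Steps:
a(T, u) = 143
(-5243 + 6531)*(-29264 + a(41, -84)) = (-5243 + 6531)*(-29264 + 143) = 1288*(-29121) = -37507848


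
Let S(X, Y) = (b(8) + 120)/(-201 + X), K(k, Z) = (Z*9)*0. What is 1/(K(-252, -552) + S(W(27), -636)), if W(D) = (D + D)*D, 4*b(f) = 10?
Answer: 2514/245 ≈ 10.261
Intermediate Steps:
b(f) = 5/2 (b(f) = (¼)*10 = 5/2)
K(k, Z) = 0 (K(k, Z) = (9*Z)*0 = 0)
W(D) = 2*D² (W(D) = (2*D)*D = 2*D²)
S(X, Y) = 245/(2*(-201 + X)) (S(X, Y) = (5/2 + 120)/(-201 + X) = 245/(2*(-201 + X)))
1/(K(-252, -552) + S(W(27), -636)) = 1/(0 + 245/(2*(-201 + 2*27²))) = 1/(0 + 245/(2*(-201 + 2*729))) = 1/(0 + 245/(2*(-201 + 1458))) = 1/(0 + (245/2)/1257) = 1/(0 + (245/2)*(1/1257)) = 1/(0 + 245/2514) = 1/(245/2514) = 2514/245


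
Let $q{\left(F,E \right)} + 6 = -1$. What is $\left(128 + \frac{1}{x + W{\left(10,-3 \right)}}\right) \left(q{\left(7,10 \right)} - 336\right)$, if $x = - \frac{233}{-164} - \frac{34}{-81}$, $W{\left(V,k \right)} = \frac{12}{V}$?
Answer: $- \frac{8889150956}{201949} \approx -44017.0$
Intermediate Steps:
$q{\left(F,E \right)} = -7$ ($q{\left(F,E \right)} = -6 - 1 = -7$)
$x = \frac{24449}{13284}$ ($x = \left(-233\right) \left(- \frac{1}{164}\right) - - \frac{34}{81} = \frac{233}{164} + \frac{34}{81} = \frac{24449}{13284} \approx 1.8405$)
$\left(128 + \frac{1}{x + W{\left(10,-3 \right)}}\right) \left(q{\left(7,10 \right)} - 336\right) = \left(128 + \frac{1}{\frac{24449}{13284} + \frac{12}{10}}\right) \left(-7 - 336\right) = \left(128 + \frac{1}{\frac{24449}{13284} + 12 \cdot \frac{1}{10}}\right) \left(-7 - 336\right) = \left(128 + \frac{1}{\frac{24449}{13284} + \frac{6}{5}}\right) \left(-7 - 336\right) = \left(128 + \frac{1}{\frac{201949}{66420}}\right) \left(-343\right) = \left(128 + \frac{66420}{201949}\right) \left(-343\right) = \frac{25915892}{201949} \left(-343\right) = - \frac{8889150956}{201949}$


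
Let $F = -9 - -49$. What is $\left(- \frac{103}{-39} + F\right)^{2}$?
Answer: $\frac{2765569}{1521} \approx 1818.3$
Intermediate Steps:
$F = 40$ ($F = -9 + 49 = 40$)
$\left(- \frac{103}{-39} + F\right)^{2} = \left(- \frac{103}{-39} + 40\right)^{2} = \left(\left(-103\right) \left(- \frac{1}{39}\right) + 40\right)^{2} = \left(\frac{103}{39} + 40\right)^{2} = \left(\frac{1663}{39}\right)^{2} = \frac{2765569}{1521}$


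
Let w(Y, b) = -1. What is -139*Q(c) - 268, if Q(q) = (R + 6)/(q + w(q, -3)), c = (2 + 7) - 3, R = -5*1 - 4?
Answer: -923/5 ≈ -184.60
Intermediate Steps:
R = -9 (R = -5 - 4 = -9)
c = 6 (c = 9 - 3 = 6)
Q(q) = -3/(-1 + q) (Q(q) = (-9 + 6)/(q - 1) = -3/(-1 + q))
-139*Q(c) - 268 = -(-417)/(-1 + 6) - 268 = -(-417)/5 - 268 = -139*(-⅗) - 268 = 417/5 - 268 = -923/5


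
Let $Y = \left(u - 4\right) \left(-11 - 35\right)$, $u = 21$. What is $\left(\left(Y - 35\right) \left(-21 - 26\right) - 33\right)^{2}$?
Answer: $1471949956$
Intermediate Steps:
$Y = -782$ ($Y = \left(21 - 4\right) \left(-11 - 35\right) = 17 \left(-46\right) = -782$)
$\left(\left(Y - 35\right) \left(-21 - 26\right) - 33\right)^{2} = \left(\left(-782 - 35\right) \left(-21 - 26\right) - 33\right)^{2} = \left(\left(-817\right) \left(-47\right) - 33\right)^{2} = \left(38399 - 33\right)^{2} = 38366^{2} = 1471949956$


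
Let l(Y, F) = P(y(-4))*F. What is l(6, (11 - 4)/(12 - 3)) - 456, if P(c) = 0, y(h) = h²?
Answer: -456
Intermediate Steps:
l(Y, F) = 0 (l(Y, F) = 0*F = 0)
l(6, (11 - 4)/(12 - 3)) - 456 = 0 - 456 = -456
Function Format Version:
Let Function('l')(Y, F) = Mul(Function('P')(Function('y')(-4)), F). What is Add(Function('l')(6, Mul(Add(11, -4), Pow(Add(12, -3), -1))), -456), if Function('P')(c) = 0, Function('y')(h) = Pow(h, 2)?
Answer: -456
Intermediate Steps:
Function('l')(Y, F) = 0 (Function('l')(Y, F) = Mul(0, F) = 0)
Add(Function('l')(6, Mul(Add(11, -4), Pow(Add(12, -3), -1))), -456) = Add(0, -456) = -456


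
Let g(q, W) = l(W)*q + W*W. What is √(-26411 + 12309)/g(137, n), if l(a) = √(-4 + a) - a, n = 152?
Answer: -137*I*√521774/1210294 + 570*I*√14102/605147 ≈ 0.030089*I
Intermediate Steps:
g(q, W) = W² + q*(√(-4 + W) - W) (g(q, W) = (√(-4 + W) - W)*q + W*W = q*(√(-4 + W) - W) + W² = W² + q*(√(-4 + W) - W))
√(-26411 + 12309)/g(137, n) = √(-26411 + 12309)/(152² - 1*137*(152 - √(-4 + 152))) = √(-14102)/(23104 - 1*137*(152 - √148)) = (I*√14102)/(23104 - 1*137*(152 - 2*√37)) = (I*√14102)/(23104 + (-20824 + 274*√37)) = (I*√14102)/(2280 + 274*√37) = I*√14102/(2280 + 274*√37)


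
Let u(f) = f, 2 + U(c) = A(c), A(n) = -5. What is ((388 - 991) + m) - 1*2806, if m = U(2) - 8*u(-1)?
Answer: -3408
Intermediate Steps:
U(c) = -7 (U(c) = -2 - 5 = -7)
m = 1 (m = -7 - 8*(-1) = -7 + 8 = 1)
((388 - 991) + m) - 1*2806 = ((388 - 991) + 1) - 1*2806 = (-603 + 1) - 2806 = -602 - 2806 = -3408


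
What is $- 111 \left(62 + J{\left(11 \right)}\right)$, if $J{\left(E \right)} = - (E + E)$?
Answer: $-4440$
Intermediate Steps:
$J{\left(E \right)} = - 2 E$
$- 111 \left(62 + J{\left(11 \right)}\right) = - 111 \left(62 - 22\right) = \left(-111\right) 40 = -4440$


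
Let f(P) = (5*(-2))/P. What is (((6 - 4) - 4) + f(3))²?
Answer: 256/9 ≈ 28.444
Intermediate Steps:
f(P) = -10/P
(((6 - 4) - 4) + f(3))² = (((6 - 4) - 4) - 10/3)² = ((2 - 4) - 10*⅓)² = (-2 - 10/3)² = (-16/3)² = 256/9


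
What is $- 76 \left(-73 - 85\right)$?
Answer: $12008$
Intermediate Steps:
$- 76 \left(-73 - 85\right) = \left(-76\right) \left(-158\right) = 12008$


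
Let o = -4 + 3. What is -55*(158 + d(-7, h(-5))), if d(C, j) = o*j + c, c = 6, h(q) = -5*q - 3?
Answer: -7810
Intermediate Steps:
h(q) = -3 - 5*q
o = -1
d(C, j) = 6 - j (d(C, j) = -j + 6 = 6 - j)
-55*(158 + d(-7, h(-5))) = -55*(158 + (6 - (-3 - 5*(-5)))) = -55*(158 + (6 - (-3 + 25))) = -55*(158 + (6 - 1*22)) = -55*(158 + (6 - 22)) = -55*(158 - 16) = -55*142 = -7810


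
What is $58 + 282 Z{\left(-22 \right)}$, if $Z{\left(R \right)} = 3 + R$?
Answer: $-5300$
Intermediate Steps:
$58 + 282 Z{\left(-22 \right)} = 58 + 282 \left(3 - 22\right) = 58 + 282 \left(-19\right) = 58 - 5358 = -5300$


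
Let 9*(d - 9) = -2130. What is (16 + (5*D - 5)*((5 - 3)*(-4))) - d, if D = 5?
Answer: 251/3 ≈ 83.667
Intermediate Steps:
d = -683/3 (d = 9 + (⅑)*(-2130) = 9 - 710/3 = -683/3 ≈ -227.67)
(16 + (5*D - 5)*((5 - 3)*(-4))) - d = (16 + (5*5 - 5)*((5 - 3)*(-4))) - 1*(-683/3) = (16 + (25 - 5)*(2*(-4))) + 683/3 = (16 + 20*(-8)) + 683/3 = (16 - 160) + 683/3 = -144 + 683/3 = 251/3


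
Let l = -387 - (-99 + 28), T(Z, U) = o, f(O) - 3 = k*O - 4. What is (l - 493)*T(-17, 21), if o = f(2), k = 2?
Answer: -2427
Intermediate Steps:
f(O) = -1 + 2*O (f(O) = 3 + (2*O - 4) = 3 + (-4 + 2*O) = -1 + 2*O)
o = 3 (o = -1 + 2*2 = -1 + 4 = 3)
T(Z, U) = 3
l = -316 (l = -387 - 1*(-71) = -387 + 71 = -316)
(l - 493)*T(-17, 21) = (-316 - 493)*3 = -809*3 = -2427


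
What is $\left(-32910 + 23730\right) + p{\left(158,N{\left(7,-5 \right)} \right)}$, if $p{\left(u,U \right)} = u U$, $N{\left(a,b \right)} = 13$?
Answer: $-7126$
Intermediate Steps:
$p{\left(u,U \right)} = U u$
$\left(-32910 + 23730\right) + p{\left(158,N{\left(7,-5 \right)} \right)} = \left(-32910 + 23730\right) + 13 \cdot 158 = -9180 + 2054 = -7126$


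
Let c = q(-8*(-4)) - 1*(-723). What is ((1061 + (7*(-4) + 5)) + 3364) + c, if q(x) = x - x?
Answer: 5125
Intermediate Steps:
q(x) = 0
c = 723 (c = 0 - 1*(-723) = 0 + 723 = 723)
((1061 + (7*(-4) + 5)) + 3364) + c = ((1061 + (7*(-4) + 5)) + 3364) + 723 = ((1061 + (-28 + 5)) + 3364) + 723 = ((1061 - 23) + 3364) + 723 = (1038 + 3364) + 723 = 4402 + 723 = 5125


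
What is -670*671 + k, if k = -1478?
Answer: -451048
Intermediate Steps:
-670*671 + k = -670*671 - 1478 = -449570 - 1478 = -451048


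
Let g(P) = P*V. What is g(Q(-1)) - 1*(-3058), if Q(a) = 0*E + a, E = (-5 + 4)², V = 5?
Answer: 3053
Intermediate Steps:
E = 1 (E = (-1)² = 1)
Q(a) = a (Q(a) = 0*1 + a = 0 + a = a)
g(P) = 5*P (g(P) = P*5 = 5*P)
g(Q(-1)) - 1*(-3058) = 5*(-1) - 1*(-3058) = -5 + 3058 = 3053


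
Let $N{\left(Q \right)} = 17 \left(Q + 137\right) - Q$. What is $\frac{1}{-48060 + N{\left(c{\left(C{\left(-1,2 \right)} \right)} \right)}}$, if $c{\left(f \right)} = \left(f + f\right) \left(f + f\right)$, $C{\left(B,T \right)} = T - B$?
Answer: $- \frac{1}{45155} \approx -2.2146 \cdot 10^{-5}$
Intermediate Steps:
$c{\left(f \right)} = 4 f^{2}$ ($c{\left(f \right)} = 2 f 2 f = 4 f^{2}$)
$N{\left(Q \right)} = 2329 + 16 Q$ ($N{\left(Q \right)} = 17 \left(137 + Q\right) - Q = \left(2329 + 17 Q\right) - Q = 2329 + 16 Q$)
$\frac{1}{-48060 + N{\left(c{\left(C{\left(-1,2 \right)} \right)} \right)}} = \frac{1}{-48060 + \left(2329 + 16 \cdot 4 \left(2 - -1\right)^{2}\right)} = \frac{1}{-48060 + \left(2329 + 16 \cdot 4 \left(2 + 1\right)^{2}\right)} = \frac{1}{-48060 + \left(2329 + 16 \cdot 4 \cdot 3^{2}\right)} = \frac{1}{-48060 + \left(2329 + 16 \cdot 4 \cdot 9\right)} = \frac{1}{-48060 + \left(2329 + 16 \cdot 36\right)} = \frac{1}{-48060 + \left(2329 + 576\right)} = \frac{1}{-48060 + 2905} = \frac{1}{-45155} = - \frac{1}{45155}$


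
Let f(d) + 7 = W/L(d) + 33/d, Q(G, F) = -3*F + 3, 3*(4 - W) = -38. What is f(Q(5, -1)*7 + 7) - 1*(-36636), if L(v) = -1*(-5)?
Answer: 5385052/147 ≈ 36633.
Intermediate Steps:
W = 50/3 (W = 4 - 1/3*(-38) = 4 + 38/3 = 50/3 ≈ 16.667)
Q(G, F) = 3 - 3*F
L(v) = 5
f(d) = -11/3 + 33/d (f(d) = -7 + ((50/3)/5 + 33/d) = -7 + ((50/3)*(1/5) + 33/d) = -7 + (10/3 + 33/d) = -11/3 + 33/d)
f(Q(5, -1)*7 + 7) - 1*(-36636) = (-11/3 + 33/((3 - 3*(-1))*7 + 7)) - 1*(-36636) = (-11/3 + 33/((3 + 3)*7 + 7)) + 36636 = (-11/3 + 33/(6*7 + 7)) + 36636 = (-11/3 + 33/(42 + 7)) + 36636 = (-11/3 + 33/49) + 36636 = -440/147 + 36636 = 5385052/147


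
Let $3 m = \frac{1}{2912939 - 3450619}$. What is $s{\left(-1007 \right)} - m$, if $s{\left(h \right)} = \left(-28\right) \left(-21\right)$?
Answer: $\frac{948467521}{1613040} \approx 588.0$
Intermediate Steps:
$s{\left(h \right)} = 588$
$m = - \frac{1}{1613040}$ ($m = \frac{1}{3 \left(2912939 - 3450619\right)} = \frac{1}{3 \left(-537680\right)} = \frac{1}{3} \left(- \frac{1}{537680}\right) = - \frac{1}{1613040} \approx -6.1995 \cdot 10^{-7}$)
$s{\left(-1007 \right)} - m = 588 - - \frac{1}{1613040} = 588 + \frac{1}{1613040} = \frac{948467521}{1613040}$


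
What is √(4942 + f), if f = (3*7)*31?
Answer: √5593 ≈ 74.786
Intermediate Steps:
f = 651 (f = 21*31 = 651)
√(4942 + f) = √(4942 + 651) = √5593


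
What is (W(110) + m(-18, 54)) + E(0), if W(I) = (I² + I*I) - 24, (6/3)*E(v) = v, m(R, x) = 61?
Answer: 24237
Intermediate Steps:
E(v) = v/2
W(I) = -24 + 2*I² (W(I) = (I² + I²) - 24 = 2*I² - 24 = -24 + 2*I²)
(W(110) + m(-18, 54)) + E(0) = ((-24 + 2*110²) + 61) + (½)*0 = ((-24 + 2*12100) + 61) + 0 = ((-24 + 24200) + 61) + 0 = (24176 + 61) + 0 = 24237 + 0 = 24237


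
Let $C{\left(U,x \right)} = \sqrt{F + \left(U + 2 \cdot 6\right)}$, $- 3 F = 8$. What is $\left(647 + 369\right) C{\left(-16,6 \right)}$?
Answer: $\frac{2032 i \sqrt{15}}{3} \approx 2623.3 i$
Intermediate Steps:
$F = - \frac{8}{3}$ ($F = \left(- \frac{1}{3}\right) 8 = - \frac{8}{3} \approx -2.6667$)
$C{\left(U,x \right)} = \sqrt{\frac{28}{3} + U}$ ($C{\left(U,x \right)} = \sqrt{- \frac{8}{3} + \left(U + 2 \cdot 6\right)} = \sqrt{- \frac{8}{3} + \left(U + 12\right)} = \sqrt{- \frac{8}{3} + \left(12 + U\right)} = \sqrt{\frac{28}{3} + U}$)
$\left(647 + 369\right) C{\left(-16,6 \right)} = \left(647 + 369\right) \frac{\sqrt{84 + 9 \left(-16\right)}}{3} = 1016 \frac{\sqrt{84 - 144}}{3} = 1016 \frac{\sqrt{-60}}{3} = 1016 \frac{2 i \sqrt{15}}{3} = \frac{2032 i \sqrt{15}}{3}$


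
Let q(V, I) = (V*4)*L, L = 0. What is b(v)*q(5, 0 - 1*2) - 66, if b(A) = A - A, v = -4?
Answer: -66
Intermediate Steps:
q(V, I) = 0 (q(V, I) = (V*4)*0 = (4*V)*0 = 0)
b(A) = 0
b(v)*q(5, 0 - 1*2) - 66 = 0*0 - 66 = 0 - 66 = -66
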